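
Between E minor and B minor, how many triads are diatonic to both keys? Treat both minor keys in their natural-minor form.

4

Diatonic triads of E minor (natural minor): Em (i), F#dim (ii°), G (III), Am (iv), Bm (v), C (VI), D (VII).
Diatonic triads of B minor (natural minor): Bm (i), C#dim (ii°), D (III), Em (iv), F#m (v), G (VI), A (VII).
Matching root and quality in both lists: Em, G, Bm, D.
That gives 4 common triads.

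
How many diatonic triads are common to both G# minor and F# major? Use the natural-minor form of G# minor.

Diatonic triads of G# minor (natural minor): G# minor (i), A# diminished (ii°), B major (III), C# minor (iv), D# minor (v), E major (VI), F# major (VII).
Diatonic triads of F# major: F# major (I), G# minor (ii), A# minor (iii), B major (IV), C# major (V), D# minor (vi), E# diminished (vii°).
Matching root and quality in both lists: G# minor, B major, D# minor, F# major.
That gives 4 common triads.

4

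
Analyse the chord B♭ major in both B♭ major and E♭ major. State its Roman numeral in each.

I in B♭ major; V in E♭ major

The scale of B♭ major is B♭ C D E♭ F G A; B♭ is degree 1, and the triad built there (B♭-D-F) is major, so it is I.
The scale of E♭ major is E♭ F G A♭ B♭ C D; B♭ is degree 5, and the triad built there (B♭-D-F) is major, so it is V.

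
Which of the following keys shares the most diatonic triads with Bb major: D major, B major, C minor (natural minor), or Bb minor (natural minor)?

C minor

Triads of Bb major: Bb major (I), C minor (ii), D minor (iii), Eb major (IV), F major (V), G minor (vi), A diminished (vii°).
D major shares 0: none.
B major shares 0: none.
C minor (natural minor) shares 4: Bb, Cm, Eb, Gm.
Bb minor (natural minor) shares 0: none.
The most common triads (4) are shared with C minor.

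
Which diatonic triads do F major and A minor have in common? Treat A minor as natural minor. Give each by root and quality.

Triads in F major: F major (I), G minor (ii), A minor (iii), Bb major (IV), C major (V), D minor (vi), E diminished (vii°).
Triads in A minor (natural minor): A minor (i), B diminished (ii°), C major (III), D minor (iv), E minor (v), F major (VI), G major (VII).
Shared triads with their functions: F major (I in F major, VI in A minor); A minor (iii in F major, i in A minor); C major (V in F major, III in A minor); D minor (vi in F major, iv in A minor).

F, Am, C, Dm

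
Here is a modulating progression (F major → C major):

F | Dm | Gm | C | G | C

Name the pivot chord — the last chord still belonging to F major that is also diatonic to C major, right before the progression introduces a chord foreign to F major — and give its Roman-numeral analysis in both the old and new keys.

C — V in F major, I in C major

Chords diatonic to F major: F, Gm, Am, Bb, C, Dm, Edim.
Reading the progression, the first chord not in that set is G, so the modulation leaves F major there.
The chord immediately before G is C, which is diatonic to both keys: V in F major and I in C major.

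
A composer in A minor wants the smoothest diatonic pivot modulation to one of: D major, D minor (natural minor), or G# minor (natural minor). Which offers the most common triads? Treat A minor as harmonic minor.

Triads of A minor (harmonic minor): A minor (i), B diminished (ii°), C augmented (III+), D minor (iv), E major (V), F major (VI), G# diminished (vii°).
D major shares 0: none.
D minor (natural minor) shares 3: Am, Dm, F.
G# minor (natural minor) shares 1: E.
The most common triads (3) are shared with D minor.

D minor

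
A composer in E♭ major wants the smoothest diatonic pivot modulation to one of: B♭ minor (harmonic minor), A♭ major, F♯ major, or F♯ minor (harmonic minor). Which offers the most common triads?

Triads of E♭ major: E♭ (I), Fm (ii), Gm (iii), A♭ (IV), B♭ (V), Cm (vi), Ddim (vii°).
B♭ minor (harmonic minor) shares 0: none.
A♭ major shares 4: E♭, Fm, A♭, Cm.
F♯ major shares 0: none.
F♯ minor (harmonic minor) shares 0: none.
The most common triads (4) are shared with A♭ major.

A♭ major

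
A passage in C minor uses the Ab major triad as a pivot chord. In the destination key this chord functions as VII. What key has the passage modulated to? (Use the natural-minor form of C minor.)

The numeral VII denotes a major triad on scale degree 7. With Ab on degree 7, the tonic of the new key is Bb.
Degree 7 carries a major triad in natural-minor keys, so the destination is Bb minor.
Check: the diatonic triads of Bb minor (natural minor) are Bbm (i), Cdim (ii°), Db (III), Ebm (iv), Fm (v), Gb (VI), Ab (VII) — Ab major is indeed VII.

Bb minor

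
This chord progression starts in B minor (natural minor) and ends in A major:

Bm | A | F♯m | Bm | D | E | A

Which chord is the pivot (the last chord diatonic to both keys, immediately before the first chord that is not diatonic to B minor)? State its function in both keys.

D — III in B minor, IV in A major

Chords diatonic to B minor: Bm, C♯dim, D, Em, F♯m, G, A.
Reading the progression, the first chord not in that set is E, so the modulation leaves B minor there.
The chord immediately before E is D, which is diatonic to both keys: III in B minor and IV in A major.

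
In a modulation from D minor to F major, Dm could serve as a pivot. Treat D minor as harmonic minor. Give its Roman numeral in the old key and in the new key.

The scale of D minor (harmonic minor) is D E F G A B♭ C♯; D is degree 1, and the triad built there (D-F-A) is minor, so it is i.
The scale of F major is F G A B♭ C D E; D is degree 6, and the triad built there (D-F-A) is minor, so it is vi.

i in D minor; vi in F major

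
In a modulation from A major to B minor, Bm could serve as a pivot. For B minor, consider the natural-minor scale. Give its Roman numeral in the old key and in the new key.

ii in A major; i in B minor

The scale of A major is A B C# D E F# G#; B is degree 2, and the triad built there (B-D-F#) is minor, so it is ii.
The scale of B minor (natural minor) is B C# D E F# G A; B is degree 1, and the triad built there (B-D-F#) is minor, so it is i.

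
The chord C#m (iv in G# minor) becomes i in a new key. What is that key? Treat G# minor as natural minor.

The numeral i denotes a minor triad on scale degree 1. With C# on degree 1, the tonic of the new key is C#.
Degree 1 carries a minor triad in minor keys, so the destination is C# minor.
Check: the diatonic triads of C# minor (natural minor) are C#m (i), D#dim (ii°), E (III), F#m (iv), G#m (v), A (VI), B (VII) — C#m is indeed i.

C# minor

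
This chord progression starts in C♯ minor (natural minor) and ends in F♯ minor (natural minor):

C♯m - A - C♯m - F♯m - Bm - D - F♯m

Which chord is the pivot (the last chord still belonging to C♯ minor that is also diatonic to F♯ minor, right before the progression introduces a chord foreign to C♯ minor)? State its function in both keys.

Chords diatonic to C♯ minor: C♯m, D♯dim, E, F♯m, G♯m, A, B.
Reading the progression, the first chord not in that set is Bm, so the modulation leaves C♯ minor there.
The chord immediately before Bm is F♯m, which is diatonic to both keys: iv in C♯ minor and i in F♯ minor.

F♯m — iv in C♯ minor, i in F♯ minor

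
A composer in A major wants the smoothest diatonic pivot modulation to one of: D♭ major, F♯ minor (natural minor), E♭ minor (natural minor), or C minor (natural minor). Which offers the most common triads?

Triads of A major: A major (I), B minor (ii), C♯ minor (iii), D major (IV), E major (V), F♯ minor (vi), G♯ diminished (vii°).
D♭ major shares 0: none.
F♯ minor (natural minor) shares 7: A, Bm, C♯m, D, E, F♯m, G♯dim.
E♭ minor (natural minor) shares 0: none.
C minor (natural minor) shares 0: none.
The most common triads (7) are shared with F♯ minor.

F♯ minor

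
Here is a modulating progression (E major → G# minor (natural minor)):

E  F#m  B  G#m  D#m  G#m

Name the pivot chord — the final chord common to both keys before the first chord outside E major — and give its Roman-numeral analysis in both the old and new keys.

Chords diatonic to E major: E, F#m, G#m, A, B, C#m, D#dim.
Reading the progression, the first chord not in that set is D#m, so the modulation leaves E major there.
The chord immediately before D#m is G#m, which is diatonic to both keys: iii in E major and i in G# minor.

G#m — iii in E major, i in G# minor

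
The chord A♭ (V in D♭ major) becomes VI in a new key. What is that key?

The numeral VI denotes a major triad on scale degree 6. With A♭ on degree 6, the tonic of the new key is C.
Degree 6 carries a major triad in minor keys, so the destination is C minor.
Check: the diatonic triads of C minor (natural minor) are Cm (i), Ddim (ii°), E♭ (III), Fm (iv), Gm (v), A♭ (VI), B♭ (VII) — A♭ is indeed VI.

C minor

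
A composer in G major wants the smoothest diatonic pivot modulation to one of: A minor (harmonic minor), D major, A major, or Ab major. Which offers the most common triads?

D major

Triads of G major: G major (I), A minor (ii), B minor (iii), C major (IV), D major (V), E minor (vi), F# diminished (vii°).
A minor (harmonic minor) shares 1: Am.
D major shares 4: G, Bm, D, Em.
A major shares 2: Bm, D.
Ab major shares 0: none.
The most common triads (4) are shared with D major.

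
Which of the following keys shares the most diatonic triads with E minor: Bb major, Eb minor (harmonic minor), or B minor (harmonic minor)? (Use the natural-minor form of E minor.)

Triads of E minor (natural minor): Em (i), F#dim (ii°), G (III), Am (iv), Bm (v), C (VI), D (VII).
Bb major shares 0: none.
Eb minor (harmonic minor) shares 0: none.
B minor (harmonic minor) shares 3: Em, G, Bm.
The most common triads (3) are shared with B minor.

B minor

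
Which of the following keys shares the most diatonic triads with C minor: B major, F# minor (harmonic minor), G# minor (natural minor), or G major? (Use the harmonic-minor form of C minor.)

Triads of C minor (harmonic minor): C minor (i), D diminished (ii°), Eb augmented (III+), F minor (iv), G major (V), Ab major (VI), B diminished (vii°).
B major shares 0: none.
F# minor (harmonic minor) shares 0: none.
G# minor (natural minor) shares 0: none.
G major shares 1: G.
The most common triads (1) are shared with G major.

G major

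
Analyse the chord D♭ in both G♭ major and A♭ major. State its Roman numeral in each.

V in G♭ major; IV in A♭ major

The scale of G♭ major is G♭ A♭ B♭ C♭ D♭ E♭ F; D♭ is degree 5, and the triad built there (D♭-F-A♭) is major, so it is V.
The scale of A♭ major is A♭ B♭ C D♭ E♭ F G; D♭ is degree 4, and the triad built there (D♭-F-A♭) is major, so it is IV.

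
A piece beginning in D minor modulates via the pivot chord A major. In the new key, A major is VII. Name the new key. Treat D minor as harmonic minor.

The numeral VII denotes a major triad on scale degree 7. With A on degree 7, the tonic of the new key is B.
Degree 7 carries a major triad in natural-minor keys, so the destination is B minor.
Check: the diatonic triads of B minor (natural minor) are Bm (i), C#dim (ii°), D (III), Em (iv), F#m (v), G (VI), A (VII) — A major is indeed VII.

B minor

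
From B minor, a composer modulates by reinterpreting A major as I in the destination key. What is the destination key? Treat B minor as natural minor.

The numeral I denotes a major triad on scale degree 1. With A on degree 1, the tonic of the new key is A.
Degree 1 carries a major triad in major keys, so the destination is A major.
Check: the diatonic triads of A major are A (I), Bm (ii), C#m (iii), D (IV), E (V), F#m (vi), G#dim (vii°) — A major is indeed I.

A major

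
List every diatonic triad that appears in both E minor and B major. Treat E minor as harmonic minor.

Triads in E minor (harmonic minor): E minor (i), F# diminished (ii°), G augmented (III+), A minor (iv), B major (V), C major (VI), D# diminished (vii°).
Triads in B major: B major (I), C# minor (ii), D# minor (iii), E major (IV), F# major (V), G# minor (vi), A# diminished (vii°).
Shared triads with their functions: B major (V in E minor, I in B major).

B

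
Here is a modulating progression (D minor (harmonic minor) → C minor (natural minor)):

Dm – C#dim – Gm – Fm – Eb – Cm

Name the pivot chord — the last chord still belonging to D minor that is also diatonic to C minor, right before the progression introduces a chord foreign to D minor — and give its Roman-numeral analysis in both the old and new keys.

Gm — iv in D minor, v in C minor

Chords diatonic to D minor: Dm, Edim, Faug, Gm, A, Bb, C#dim.
Reading the progression, the first chord not in that set is Fm, so the modulation leaves D minor there.
The chord immediately before Fm is Gm, which is diatonic to both keys: iv in D minor and v in C minor.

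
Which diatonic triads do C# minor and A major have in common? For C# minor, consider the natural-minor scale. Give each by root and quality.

Triads in C# minor (natural minor): C#m (i), D#dim (ii°), E (III), F#m (iv), G#m (v), A (VI), B (VII).
Triads in A major: A (I), Bm (ii), C#m (iii), D (IV), E (V), F#m (vi), G#dim (vii°).
Shared triads with their functions: C#m (i in C# minor, iii in A major); E (III in C# minor, V in A major); F#m (iv in C# minor, vi in A major); A (VI in C# minor, I in A major).

C#m, E, F#m, A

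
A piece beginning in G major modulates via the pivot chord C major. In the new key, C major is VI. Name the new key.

The numeral VI denotes a major triad on scale degree 6. With C on degree 6, the tonic of the new key is E.
Degree 6 carries a major triad in minor keys, so the destination is E minor.
Check: the diatonic triads of E minor (natural minor) are Em (i), F#dim (ii°), G (III), Am (iv), Bm (v), C (VI), D (VII) — C major is indeed VI.

E minor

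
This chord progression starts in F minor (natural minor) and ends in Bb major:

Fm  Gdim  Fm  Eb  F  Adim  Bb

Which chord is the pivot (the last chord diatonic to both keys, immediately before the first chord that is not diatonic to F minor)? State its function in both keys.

Chords diatonic to F minor: Fm, Gdim, Ab, Bbm, Cm, Db, Eb.
Reading the progression, the first chord not in that set is F, so the modulation leaves F minor there.
The chord immediately before F is Eb, which is diatonic to both keys: VII in F minor and IV in Bb major.

Eb — VII in F minor, IV in Bb major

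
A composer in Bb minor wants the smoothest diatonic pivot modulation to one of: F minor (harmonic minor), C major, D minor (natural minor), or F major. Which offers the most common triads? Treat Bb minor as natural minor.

Triads of Bb minor (natural minor): Bbm (i), Cdim (ii°), Db (III), Ebm (iv), Fm (v), Gb (VI), Ab (VII).
F minor (harmonic minor) shares 3: Bbm, Db, Fm.
C major shares 0: none.
D minor (natural minor) shares 0: none.
F major shares 0: none.
The most common triads (3) are shared with F minor.

F minor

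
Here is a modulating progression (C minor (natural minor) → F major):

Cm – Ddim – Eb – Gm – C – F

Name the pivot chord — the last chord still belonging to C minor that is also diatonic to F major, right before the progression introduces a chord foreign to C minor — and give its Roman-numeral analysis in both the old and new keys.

Chords diatonic to C minor: Cm, Ddim, Eb, Fm, Gm, Ab, Bb.
Reading the progression, the first chord not in that set is C, so the modulation leaves C minor there.
The chord immediately before C is Gm, which is diatonic to both keys: v in C minor and ii in F major.

Gm — v in C minor, ii in F major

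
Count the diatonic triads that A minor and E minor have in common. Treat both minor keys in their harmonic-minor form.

1

Diatonic triads of A minor (harmonic minor): Am (i), Bdim (ii°), Caug (III+), Dm (iv), E (V), F (VI), G#dim (vii°).
Diatonic triads of E minor (harmonic minor): Em (i), F#dim (ii°), Gaug (III+), Am (iv), B (V), C (VI), D#dim (vii°).
Matching root and quality in both lists: Am.
That gives 1 common triad.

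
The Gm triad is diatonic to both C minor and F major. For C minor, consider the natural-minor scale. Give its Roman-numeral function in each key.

The scale of C minor (natural minor) is C D Eb F G Ab Bb; G is degree 5, and the triad built there (G-Bb-D) is minor, so it is v.
The scale of F major is F G A Bb C D E; G is degree 2, and the triad built there (G-Bb-D) is minor, so it is ii.

v in C minor; ii in F major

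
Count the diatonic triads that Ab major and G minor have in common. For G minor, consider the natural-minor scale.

2

Diatonic triads of Ab major: Ab major (I), Bb minor (ii), C minor (iii), Db major (IV), Eb major (V), F minor (vi), G diminished (vii°).
Diatonic triads of G minor (natural minor): G minor (i), A diminished (ii°), Bb major (III), C minor (iv), D minor (v), Eb major (VI), F major (VII).
Matching root and quality in both lists: C minor, Eb major.
That gives 2 common triads.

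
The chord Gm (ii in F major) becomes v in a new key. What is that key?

C minor

The numeral v denotes a minor triad on scale degree 5. With G on degree 5, the tonic of the new key is C.
Degree 5 carries a minor triad in natural-minor keys, so the destination is C minor.
Check: the diatonic triads of C minor (natural minor) are Cm (i), Ddim (ii°), Eb (III), Fm (iv), Gm (v), Ab (VI), Bb (VII) — Gm is indeed v.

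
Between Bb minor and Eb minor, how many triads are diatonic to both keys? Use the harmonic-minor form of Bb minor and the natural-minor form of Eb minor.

Diatonic triads of Bb minor (harmonic minor): Bb minor (i), C diminished (ii°), Db augmented (III+), Eb minor (iv), F major (V), Gb major (VI), A diminished (vii°).
Diatonic triads of Eb minor (natural minor): Eb minor (i), F diminished (ii°), Gb major (III), Ab minor (iv), Bb minor (v), Cb major (VI), Db major (VII).
Matching root and quality in both lists: Bb minor, Eb minor, Gb major.
That gives 3 common triads.

3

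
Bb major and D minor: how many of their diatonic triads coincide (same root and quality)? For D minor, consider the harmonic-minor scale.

Diatonic triads of Bb major: Bb major (I), C minor (ii), D minor (iii), Eb major (IV), F major (V), G minor (vi), A diminished (vii°).
Diatonic triads of D minor (harmonic minor): D minor (i), E diminished (ii°), F augmented (III+), G minor (iv), A major (V), Bb major (VI), C# diminished (vii°).
Matching root and quality in both lists: Bb major, D minor, G minor.
That gives 3 common triads.

3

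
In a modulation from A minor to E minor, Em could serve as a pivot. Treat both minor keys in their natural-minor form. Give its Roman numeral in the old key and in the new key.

v in A minor; i in E minor

The scale of A minor (natural minor) is A B C D E F G; E is degree 5, and the triad built there (E-G-B) is minor, so it is v.
The scale of E minor (natural minor) is E F# G A B C D; E is degree 1, and the triad built there (E-G-B) is minor, so it is i.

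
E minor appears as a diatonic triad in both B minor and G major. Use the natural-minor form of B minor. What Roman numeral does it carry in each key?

iv in B minor; vi in G major

The scale of B minor (natural minor) is B C# D E F# G A; E is degree 4, and the triad built there (E-G-B) is minor, so it is iv.
The scale of G major is G A B C D E F#; E is degree 6, and the triad built there (E-G-B) is minor, so it is vi.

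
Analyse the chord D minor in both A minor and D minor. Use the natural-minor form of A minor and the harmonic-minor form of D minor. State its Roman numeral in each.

The scale of A minor (natural minor) is A B C D E F G; D is degree 4, and the triad built there (D-F-A) is minor, so it is iv.
The scale of D minor (harmonic minor) is D E F G A B♭ C♯; D is degree 1, and the triad built there (D-F-A) is minor, so it is i.

iv in A minor; i in D minor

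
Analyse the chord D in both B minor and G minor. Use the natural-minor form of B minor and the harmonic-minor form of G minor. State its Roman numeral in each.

The scale of B minor (natural minor) is B C# D E F# G A; D is degree 3, and the triad built there (D-F#-A) is major, so it is III.
The scale of G minor (harmonic minor) is G A Bb C D Eb F#; D is degree 5, and the triad built there (D-F#-A) is major, so it is V.

III in B minor; V in G minor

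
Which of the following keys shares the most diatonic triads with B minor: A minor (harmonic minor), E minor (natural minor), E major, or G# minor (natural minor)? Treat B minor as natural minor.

Triads of B minor (natural minor): Bm (i), C#dim (ii°), D (III), Em (iv), F#m (v), G (VI), A (VII).
A minor (harmonic minor) shares 0: none.
E minor (natural minor) shares 4: Bm, D, Em, G.
E major shares 2: F#m, A.
G# minor (natural minor) shares 0: none.
The most common triads (4) are shared with E minor.

E minor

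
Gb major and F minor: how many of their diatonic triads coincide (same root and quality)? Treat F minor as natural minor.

2

Diatonic triads of Gb major: Gb major (I), Ab minor (ii), Bb minor (iii), Cb major (IV), Db major (V), Eb minor (vi), F diminished (vii°).
Diatonic triads of F minor (natural minor): F minor (i), G diminished (ii°), Ab major (III), Bb minor (iv), C minor (v), Db major (VI), Eb major (VII).
Matching root and quality in both lists: Bb minor, Db major.
That gives 2 common triads.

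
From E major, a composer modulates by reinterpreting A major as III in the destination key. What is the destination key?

The numeral III denotes a major triad on scale degree 3. With A on degree 3, the tonic of the new key is F#.
Degree 3 carries a major triad in natural-minor keys, so the destination is F# minor.
Check: the diatonic triads of F# minor (natural minor) are F#m (i), G#dim (ii°), A (III), Bm (iv), C#m (v), D (VI), E (VII) — A major is indeed III.

F# minor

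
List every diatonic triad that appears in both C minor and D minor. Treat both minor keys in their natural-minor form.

Gm, Bb

Triads in C minor (natural minor): Cm (i), Ddim (ii°), Eb (III), Fm (iv), Gm (v), Ab (VI), Bb (VII).
Triads in D minor (natural minor): Dm (i), Edim (ii°), F (III), Gm (iv), Am (v), Bb (VI), C (VII).
Shared triads with their functions: Gm (v in C minor, iv in D minor); Bb (VII in C minor, VI in D minor).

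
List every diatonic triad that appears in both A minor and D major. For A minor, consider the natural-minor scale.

Em, G

Triads in A minor (natural minor): Am (i), Bdim (ii°), C (III), Dm (iv), Em (v), F (VI), G (VII).
Triads in D major: D (I), Em (ii), F#m (iii), G (IV), A (V), Bm (vi), C#dim (vii°).
Shared triads with their functions: Em (v in A minor, ii in D major); G (VII in A minor, IV in D major).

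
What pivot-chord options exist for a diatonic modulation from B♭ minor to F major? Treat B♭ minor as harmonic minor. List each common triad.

Triads in B♭ minor (harmonic minor): B♭m (i), Cdim (ii°), D♭aug (III+), E♭m (iv), F (V), G♭ (VI), Adim (vii°).
Triads in F major: F (I), Gm (ii), Am (iii), B♭ (IV), C (V), Dm (vi), Edim (vii°).
Shared triads with their functions: F (V in B♭ minor, I in F major).

F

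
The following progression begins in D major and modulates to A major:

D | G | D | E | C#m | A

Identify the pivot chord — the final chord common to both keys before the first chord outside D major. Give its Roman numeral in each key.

D — I in D major, IV in A major

Chords diatonic to D major: D, Em, F#m, G, A, Bm, C#dim.
Reading the progression, the first chord not in that set is E, so the modulation leaves D major there.
The chord immediately before E is D, which is diatonic to both keys: I in D major and IV in A major.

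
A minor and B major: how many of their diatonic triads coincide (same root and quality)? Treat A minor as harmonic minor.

1

Diatonic triads of A minor (harmonic minor): A minor (i), B diminished (ii°), C augmented (III+), D minor (iv), E major (V), F major (VI), G♯ diminished (vii°).
Diatonic triads of B major: B major (I), C♯ minor (ii), D♯ minor (iii), E major (IV), F♯ major (V), G♯ minor (vi), A♯ diminished (vii°).
Matching root and quality in both lists: E major.
That gives 1 common triad.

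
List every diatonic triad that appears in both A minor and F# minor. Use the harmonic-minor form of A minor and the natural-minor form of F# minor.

Triads in A minor (harmonic minor): Am (i), Bdim (ii°), Caug (III+), Dm (iv), E (V), F (VI), G#dim (vii°).
Triads in F# minor (natural minor): F#m (i), G#dim (ii°), A (III), Bm (iv), C#m (v), D (VI), E (VII).
Shared triads with their functions: E (V in A minor, VII in F# minor); G#dim (vii° in A minor, ii° in F# minor).

E, G#dim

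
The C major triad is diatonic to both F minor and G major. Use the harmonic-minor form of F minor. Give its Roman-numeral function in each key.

The scale of F minor (harmonic minor) is F G Ab Bb C Db E; C is degree 5, and the triad built there (C-E-G) is major, so it is V.
The scale of G major is G A B C D E F#; C is degree 4, and the triad built there (C-E-G) is major, so it is IV.

V in F minor; IV in G major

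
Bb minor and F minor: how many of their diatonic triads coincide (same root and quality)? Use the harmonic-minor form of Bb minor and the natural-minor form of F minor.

1

Diatonic triads of Bb minor (harmonic minor): Bbm (i), Cdim (ii°), Dbaug (III+), Ebm (iv), F (V), Gb (VI), Adim (vii°).
Diatonic triads of F minor (natural minor): Fm (i), Gdim (ii°), Ab (III), Bbm (iv), Cm (v), Db (VI), Eb (VII).
Matching root and quality in both lists: Bbm.
That gives 1 common triad.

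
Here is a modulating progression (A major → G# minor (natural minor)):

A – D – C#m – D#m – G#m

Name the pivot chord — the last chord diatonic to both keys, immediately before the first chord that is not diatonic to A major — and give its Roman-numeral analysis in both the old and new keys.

C#m — iii in A major, iv in G# minor

Chords diatonic to A major: A, Bm, C#m, D, E, F#m, G#dim.
Reading the progression, the first chord not in that set is D#m, so the modulation leaves A major there.
The chord immediately before D#m is C#m, which is diatonic to both keys: iii in A major and iv in G# minor.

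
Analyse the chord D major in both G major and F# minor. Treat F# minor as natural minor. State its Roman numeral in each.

V in G major; VI in F# minor

The scale of G major is G A B C D E F#; D is degree 5, and the triad built there (D-F#-A) is major, so it is V.
The scale of F# minor (natural minor) is F# G# A B C# D E; D is degree 6, and the triad built there (D-F#-A) is major, so it is VI.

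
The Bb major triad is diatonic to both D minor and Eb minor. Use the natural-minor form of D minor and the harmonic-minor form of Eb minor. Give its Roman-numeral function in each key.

The scale of D minor (natural minor) is D E F G A Bb C; Bb is degree 6, and the triad built there (Bb-D-F) is major, so it is VI.
The scale of Eb minor (harmonic minor) is Eb F Gb Ab Bb Cb D; Bb is degree 5, and the triad built there (Bb-D-F) is major, so it is V.

VI in D minor; V in Eb minor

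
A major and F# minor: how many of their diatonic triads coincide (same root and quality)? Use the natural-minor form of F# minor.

7

Diatonic triads of A major: A (I), Bm (ii), C#m (iii), D (IV), E (V), F#m (vi), G#dim (vii°).
Diatonic triads of F# minor (natural minor): F#m (i), G#dim (ii°), A (III), Bm (iv), C#m (v), D (VI), E (VII).
Matching root and quality in both lists: A, Bm, C#m, D, E, F#m, G#dim.
That gives 7 common triads.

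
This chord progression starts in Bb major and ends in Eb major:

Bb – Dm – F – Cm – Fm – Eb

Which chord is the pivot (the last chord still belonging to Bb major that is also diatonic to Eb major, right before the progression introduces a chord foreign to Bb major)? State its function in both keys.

Chords diatonic to Bb major: Bb, Cm, Dm, Eb, F, Gm, Adim.
Reading the progression, the first chord not in that set is Fm, so the modulation leaves Bb major there.
The chord immediately before Fm is Cm, which is diatonic to both keys: ii in Bb major and vi in Eb major.

Cm — ii in Bb major, vi in Eb major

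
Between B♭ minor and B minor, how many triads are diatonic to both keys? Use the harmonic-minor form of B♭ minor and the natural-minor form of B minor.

Diatonic triads of B♭ minor (harmonic minor): B♭ minor (i), C diminished (ii°), D♭ augmented (III+), E♭ minor (iv), F major (V), G♭ major (VI), A diminished (vii°).
Diatonic triads of B minor (natural minor): B minor (i), C♯ diminished (ii°), D major (III), E minor (iv), F♯ minor (v), G major (VI), A major (VII).
No triad has the same root and quality in both keys.

0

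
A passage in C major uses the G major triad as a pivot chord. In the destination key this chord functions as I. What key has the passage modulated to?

G major

The numeral I denotes a major triad on scale degree 1. With G on degree 1, the tonic of the new key is G.
Degree 1 carries a major triad in major keys, so the destination is G major.
Check: the diatonic triads of G major are G (I), Am (ii), Bm (iii), C (IV), D (V), Em (vi), F♯dim (vii°) — G major is indeed I.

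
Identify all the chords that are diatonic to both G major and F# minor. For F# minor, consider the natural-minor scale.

Bm, D

Triads in G major: G (I), Am (ii), Bm (iii), C (IV), D (V), Em (vi), F#dim (vii°).
Triads in F# minor (natural minor): F#m (i), G#dim (ii°), A (III), Bm (iv), C#m (v), D (VI), E (VII).
Shared triads with their functions: Bm (iii in G major, iv in F# minor); D (V in G major, VI in F# minor).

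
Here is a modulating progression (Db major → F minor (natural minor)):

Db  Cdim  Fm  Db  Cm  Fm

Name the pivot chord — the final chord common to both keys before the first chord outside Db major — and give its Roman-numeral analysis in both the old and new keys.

Chords diatonic to Db major: Db, Ebm, Fm, Gb, Ab, Bbm, Cdim.
Reading the progression, the first chord not in that set is Cm, so the modulation leaves Db major there.
The chord immediately before Cm is Db, which is diatonic to both keys: I in Db major and VI in F minor.

Db — I in Db major, VI in F minor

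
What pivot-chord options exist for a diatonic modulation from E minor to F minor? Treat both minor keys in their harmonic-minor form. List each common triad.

C

Triads in E minor (harmonic minor): Em (i), F#dim (ii°), Gaug (III+), Am (iv), B (V), C (VI), D#dim (vii°).
Triads in F minor (harmonic minor): Fm (i), Gdim (ii°), Abaug (III+), Bbm (iv), C (V), Db (VI), Edim (vii°).
Shared triads with their functions: C (VI in E minor, V in F minor).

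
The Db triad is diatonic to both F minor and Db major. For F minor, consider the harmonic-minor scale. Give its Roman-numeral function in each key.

VI in F minor; I in Db major

The scale of F minor (harmonic minor) is F G Ab Bb C Db E; Db is degree 6, and the triad built there (Db-F-Ab) is major, so it is VI.
The scale of Db major is Db Eb F Gb Ab Bb C; Db is degree 1, and the triad built there (Db-F-Ab) is major, so it is I.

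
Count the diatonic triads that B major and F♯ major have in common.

Diatonic triads of B major: B major (I), C♯ minor (ii), D♯ minor (iii), E major (IV), F♯ major (V), G♯ minor (vi), A♯ diminished (vii°).
Diatonic triads of F♯ major: F♯ major (I), G♯ minor (ii), A♯ minor (iii), B major (IV), C♯ major (V), D♯ minor (vi), E♯ diminished (vii°).
Matching root and quality in both lists: B major, D♯ minor, F♯ major, G♯ minor.
That gives 4 common triads.

4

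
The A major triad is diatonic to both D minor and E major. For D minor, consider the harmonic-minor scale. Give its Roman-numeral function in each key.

The scale of D minor (harmonic minor) is D E F G A Bb C#; A is degree 5, and the triad built there (A-C#-E) is major, so it is V.
The scale of E major is E F# G# A B C# D#; A is degree 4, and the triad built there (A-C#-E) is major, so it is IV.

V in D minor; IV in E major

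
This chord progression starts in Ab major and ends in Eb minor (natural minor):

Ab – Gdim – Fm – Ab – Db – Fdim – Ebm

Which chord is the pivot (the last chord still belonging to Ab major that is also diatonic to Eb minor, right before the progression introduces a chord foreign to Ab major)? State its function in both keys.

Chords diatonic to Ab major: Ab, Bbm, Cm, Db, Eb, Fm, Gdim.
Reading the progression, the first chord not in that set is Fdim, so the modulation leaves Ab major there.
The chord immediately before Fdim is Db, which is diatonic to both keys: IV in Ab major and VII in Eb minor.

Db — IV in Ab major, VII in Eb minor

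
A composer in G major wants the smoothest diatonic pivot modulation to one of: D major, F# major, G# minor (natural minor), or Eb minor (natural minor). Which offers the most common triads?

D major

Triads of G major: G major (I), A minor (ii), B minor (iii), C major (IV), D major (V), E minor (vi), F# diminished (vii°).
D major shares 4: G, Bm, D, Em.
F# major shares 0: none.
G# minor (natural minor) shares 0: none.
Eb minor (natural minor) shares 0: none.
The most common triads (4) are shared with D major.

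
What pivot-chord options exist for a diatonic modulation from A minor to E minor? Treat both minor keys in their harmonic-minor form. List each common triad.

Triads in A minor (harmonic minor): Am (i), Bdim (ii°), Caug (III+), Dm (iv), E (V), F (VI), G#dim (vii°).
Triads in E minor (harmonic minor): Em (i), F#dim (ii°), Gaug (III+), Am (iv), B (V), C (VI), D#dim (vii°).
Shared triads with their functions: Am (i in A minor, iv in E minor).

Am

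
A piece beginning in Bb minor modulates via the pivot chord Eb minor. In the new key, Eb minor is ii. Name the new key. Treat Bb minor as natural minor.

Db major

The numeral ii denotes a minor triad on scale degree 2. With Eb on degree 2, the tonic of the new key is Db.
Degree 2 carries a minor triad in major keys, so the destination is Db major.
Check: the diatonic triads of Db major are Db (I), Ebm (ii), Fm (iii), Gb (IV), Ab (V), Bbm (vi), Cdim (vii°) — Eb minor is indeed ii.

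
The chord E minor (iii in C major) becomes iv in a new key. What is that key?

B minor

The numeral iv denotes a minor triad on scale degree 4. With E on degree 4, the tonic of the new key is B.
Degree 4 carries a minor triad in minor keys, so the destination is B minor.
Check: the diatonic triads of B minor (natural minor) are Bm (i), C#dim (ii°), D (III), Em (iv), F#m (v), G (VI), A (VII) — E minor is indeed iv.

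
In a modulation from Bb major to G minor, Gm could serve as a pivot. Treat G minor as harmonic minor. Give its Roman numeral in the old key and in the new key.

The scale of Bb major is Bb C D Eb F G A; G is degree 6, and the triad built there (G-Bb-D) is minor, so it is vi.
The scale of G minor (harmonic minor) is G A Bb C D Eb F#; G is degree 1, and the triad built there (G-Bb-D) is minor, so it is i.

vi in Bb major; i in G minor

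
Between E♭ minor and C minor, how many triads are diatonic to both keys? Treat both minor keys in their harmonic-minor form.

1

Diatonic triads of E♭ minor (harmonic minor): E♭ minor (i), F diminished (ii°), G♭ augmented (III+), A♭ minor (iv), B♭ major (V), C♭ major (VI), D diminished (vii°).
Diatonic triads of C minor (harmonic minor): C minor (i), D diminished (ii°), E♭ augmented (III+), F minor (iv), G major (V), A♭ major (VI), B diminished (vii°).
Matching root and quality in both lists: D diminished.
That gives 1 common triad.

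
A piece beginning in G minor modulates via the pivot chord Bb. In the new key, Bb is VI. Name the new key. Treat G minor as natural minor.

The numeral VI denotes a major triad on scale degree 6. With Bb on degree 6, the tonic of the new key is D.
Degree 6 carries a major triad in minor keys, so the destination is D minor.
Check: the diatonic triads of D minor (natural minor) are Dm (i), Edim (ii°), F (III), Gm (iv), Am (v), Bb (VI), C (VII) — Bb is indeed VI.

D minor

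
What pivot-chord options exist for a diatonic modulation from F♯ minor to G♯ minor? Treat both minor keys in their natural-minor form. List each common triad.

C♯m, E

Triads in F♯ minor (natural minor): F♯m (i), G♯dim (ii°), A (III), Bm (iv), C♯m (v), D (VI), E (VII).
Triads in G♯ minor (natural minor): G♯m (i), A♯dim (ii°), B (III), C♯m (iv), D♯m (v), E (VI), F♯ (VII).
Shared triads with their functions: C♯m (v in F♯ minor, iv in G♯ minor); E (VII in F♯ minor, VI in G♯ minor).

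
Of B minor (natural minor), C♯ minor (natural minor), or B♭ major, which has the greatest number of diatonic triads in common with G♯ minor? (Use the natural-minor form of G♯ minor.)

Triads of G♯ minor (natural minor): G♯ minor (i), A♯ diminished (ii°), B major (III), C♯ minor (iv), D♯ minor (v), E major (VI), F♯ major (VII).
B minor (natural minor) shares 0: none.
C♯ minor (natural minor) shares 4: G♯m, B, C♯m, E.
B♭ major shares 0: none.
The most common triads (4) are shared with C♯ minor.

C♯ minor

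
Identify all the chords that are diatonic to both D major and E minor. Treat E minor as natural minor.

D, Em, G, Bm

Triads in D major: D (I), Em (ii), F♯m (iii), G (IV), A (V), Bm (vi), C♯dim (vii°).
Triads in E minor (natural minor): Em (i), F♯dim (ii°), G (III), Am (iv), Bm (v), C (VI), D (VII).
Shared triads with their functions: D (I in D major, VII in E minor); Em (ii in D major, i in E minor); G (IV in D major, III in E minor); Bm (vi in D major, v in E minor).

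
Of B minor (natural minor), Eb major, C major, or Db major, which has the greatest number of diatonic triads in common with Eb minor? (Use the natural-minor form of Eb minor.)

Triads of Eb minor (natural minor): Ebm (i), Fdim (ii°), Gb (III), Abm (iv), Bbm (v), Cb (VI), Db (VII).
B minor (natural minor) shares 0: none.
Eb major shares 0: none.
C major shares 0: none.
Db major shares 4: Ebm, Gb, Bbm, Db.
The most common triads (4) are shared with Db major.

Db major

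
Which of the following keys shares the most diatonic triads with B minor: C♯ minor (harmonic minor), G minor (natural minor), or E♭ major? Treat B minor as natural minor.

C♯ minor

Triads of B minor (natural minor): B minor (i), C♯ diminished (ii°), D major (III), E minor (iv), F♯ minor (v), G major (VI), A major (VII).
C♯ minor (harmonic minor) shares 2: F♯m, A.
G minor (natural minor) shares 0: none.
E♭ major shares 0: none.
The most common triads (2) are shared with C♯ minor.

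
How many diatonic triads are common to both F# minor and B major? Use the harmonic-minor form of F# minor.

Diatonic triads of F# minor (harmonic minor): F# minor (i), G# diminished (ii°), A augmented (III+), B minor (iv), C# major (V), D major (VI), E# diminished (vii°).
Diatonic triads of B major: B major (I), C# minor (ii), D# minor (iii), E major (IV), F# major (V), G# minor (vi), A# diminished (vii°).
No triad has the same root and quality in both keys.

0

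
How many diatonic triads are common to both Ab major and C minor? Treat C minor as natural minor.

4

Diatonic triads of Ab major: Ab (I), Bbm (ii), Cm (iii), Db (IV), Eb (V), Fm (vi), Gdim (vii°).
Diatonic triads of C minor (natural minor): Cm (i), Ddim (ii°), Eb (III), Fm (iv), Gm (v), Ab (VI), Bb (VII).
Matching root and quality in both lists: Ab, Cm, Eb, Fm.
That gives 4 common triads.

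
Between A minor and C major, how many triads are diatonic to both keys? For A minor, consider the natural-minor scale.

7

Diatonic triads of A minor (natural minor): Am (i), Bdim (ii°), C (III), Dm (iv), Em (v), F (VI), G (VII).
Diatonic triads of C major: C (I), Dm (ii), Em (iii), F (IV), G (V), Am (vi), Bdim (vii°).
Matching root and quality in both lists: Am, Bdim, C, Dm, Em, F, G.
That gives 7 common triads.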